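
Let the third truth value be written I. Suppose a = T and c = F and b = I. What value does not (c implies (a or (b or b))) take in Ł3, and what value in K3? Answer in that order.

In Ł3: b or b = I or I = I
a or (b or b) = T or I = T
c implies (a or (b or b)) = F implies T = T
not (c implies (a or (b or b))) = not T = F
In K3: b or b = I or I = I
a or (b or b) = T or I = T
c implies (a or (b or b)) = F implies T = T
not (c implies (a or (b or b))) = not T = F

F; F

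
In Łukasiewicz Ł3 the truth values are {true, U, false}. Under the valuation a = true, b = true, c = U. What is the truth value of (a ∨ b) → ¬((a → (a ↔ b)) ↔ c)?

U

a ∨ b = true ∨ true = true
a ↔ b = true ↔ true = true
a → (a ↔ b) = true → true = true
(a → (a ↔ b)) ↔ c = true ↔ U = U  [1 − |1−½|]
¬((a → (a ↔ b)) ↔ c) = ¬U = U
(a ∨ b) → ¬((a → (a ↔ b)) ↔ c) = true → U = U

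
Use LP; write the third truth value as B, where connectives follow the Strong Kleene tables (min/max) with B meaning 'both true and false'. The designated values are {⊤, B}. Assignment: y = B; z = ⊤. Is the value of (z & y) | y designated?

z & y = ⊤ & B = B
(z & y) | y = B | B = B
B ∈ {⊤, B}.

Yes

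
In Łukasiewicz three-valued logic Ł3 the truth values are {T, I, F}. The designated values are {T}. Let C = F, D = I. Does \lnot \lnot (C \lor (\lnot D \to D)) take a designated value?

Yes

\lnot D = \lnot I = I
\lnot D \to D = I \to I = T  [min(1, 1−½+½)]
C \lor (\lnot D \to D) = F \lor T = T
\lnot (C \lor (\lnot D \to D)) = \lnot T = F
\lnot \lnot (C \lor (\lnot D \to D)) = \lnot F = T
T ∈ {T}.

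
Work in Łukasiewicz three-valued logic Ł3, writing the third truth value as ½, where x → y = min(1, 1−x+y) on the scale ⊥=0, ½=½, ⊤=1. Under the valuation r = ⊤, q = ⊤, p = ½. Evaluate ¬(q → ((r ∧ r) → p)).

r ∧ r = ⊤ ∧ ⊤ = ⊤
(r ∧ r) → p = ⊤ → ½ = ½  [min(1, 1−1+½)]
q → ((r ∧ r) → p) = ⊤ → ½ = ½
¬(q → ((r ∧ r) → p)) = ¬½ = ½

½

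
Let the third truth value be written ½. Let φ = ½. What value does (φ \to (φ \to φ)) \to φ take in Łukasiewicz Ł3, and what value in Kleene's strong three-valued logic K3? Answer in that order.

In Łukasiewicz Ł3: φ \to φ = ½ \to ½ = T
φ \to (φ \to φ) = ½ \to T = T
(φ \to (φ \to φ)) \to φ = T \to ½ = ½
In Kleene's strong three-valued logic K3: φ \to φ = ½ \to ½ = ½
φ \to (φ \to φ) = ½ \to ½ = ½
(φ \to (φ \to φ)) \to φ = ½ \to ½ = ½

½; ½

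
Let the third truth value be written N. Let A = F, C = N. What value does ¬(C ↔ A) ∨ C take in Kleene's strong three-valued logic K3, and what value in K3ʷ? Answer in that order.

In Kleene's strong three-valued logic K3: C ↔ A = N ↔ F = N
¬(C ↔ A) = ¬N = N
¬(C ↔ A) ∨ C = N ∨ N = N
In K3ʷ: C ↔ A = N ↔ F = N
¬(C ↔ A) = ¬N = N
¬(C ↔ A) ∨ C = N ∨ N = N

N; N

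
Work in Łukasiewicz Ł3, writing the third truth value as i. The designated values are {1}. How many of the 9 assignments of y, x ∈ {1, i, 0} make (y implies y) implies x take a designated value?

3

Designated under: (y=1, x=1); (y=i, x=1); (y=0, x=1).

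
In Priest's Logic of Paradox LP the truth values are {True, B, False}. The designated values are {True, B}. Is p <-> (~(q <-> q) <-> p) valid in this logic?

No

Countermodel: p=True, q=True gives False, which is not designated.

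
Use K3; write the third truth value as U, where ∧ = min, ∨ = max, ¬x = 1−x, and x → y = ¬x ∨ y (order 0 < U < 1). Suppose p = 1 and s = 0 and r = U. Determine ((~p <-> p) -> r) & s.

0

~p = ~1 = 0
~p <-> p = 0 <-> 1 = 0
(~p <-> p) -> r = 0 -> U = 1
((~p <-> p) -> r) & s = 1 & 0 = 0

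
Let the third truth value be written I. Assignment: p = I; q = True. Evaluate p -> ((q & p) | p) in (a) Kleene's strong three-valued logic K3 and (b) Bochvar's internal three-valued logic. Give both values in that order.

I; I

In Kleene's strong three-valued logic K3: q & p = True & I = I
(q & p) | p = I | I = I
p -> ((q & p) | p) = I -> I = I
In Bochvar's internal three-valued logic: q & p = True & I = I
(q & p) | p = I | I = I
p -> ((q & p) | p) = I -> I = I  [any arg is the third value ⇒ result is the third value]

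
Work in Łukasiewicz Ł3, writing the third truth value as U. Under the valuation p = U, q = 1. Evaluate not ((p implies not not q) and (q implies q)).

0

not q = not 1 = 0
not not q = not 0 = 1
p implies not not q = U implies 1 = 1  [min(1, 1−½+1)]
q implies q = 1 implies 1 = 1
(p implies not not q) and (q implies q) = 1 and 1 = 1
not ((p implies not not q) and (q implies q)) = not 1 = 0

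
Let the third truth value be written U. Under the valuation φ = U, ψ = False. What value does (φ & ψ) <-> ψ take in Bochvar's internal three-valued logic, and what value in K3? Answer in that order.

In Bochvar's internal three-valued logic: φ & ψ = U & False = U
(φ & ψ) <-> ψ = U <-> False = U
In K3: φ & ψ = U & False = False
(φ & ψ) <-> ψ = False <-> False = True
They differ because Bochvar's internal three-valued logic and K3 treat U differently under the binary connectives.

U; True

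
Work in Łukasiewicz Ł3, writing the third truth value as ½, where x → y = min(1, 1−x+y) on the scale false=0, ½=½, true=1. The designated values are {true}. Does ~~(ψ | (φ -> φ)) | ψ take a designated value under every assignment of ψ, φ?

Yes

Every assignment of ψ, φ over {true, ½, false} gives a value in {true}.
In particular, with ψ=½, φ=½: ~~(ψ | (φ -> φ)) | ψ = true.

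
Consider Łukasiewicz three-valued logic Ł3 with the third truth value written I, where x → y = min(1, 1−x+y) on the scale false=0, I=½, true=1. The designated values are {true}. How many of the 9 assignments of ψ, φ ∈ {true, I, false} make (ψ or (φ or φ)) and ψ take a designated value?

3

Designated under: (ψ=true, φ=true); (ψ=true, φ=I); (ψ=true, φ=false).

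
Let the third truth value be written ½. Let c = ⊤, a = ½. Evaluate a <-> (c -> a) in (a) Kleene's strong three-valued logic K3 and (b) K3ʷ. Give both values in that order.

In Kleene's strong three-valued logic K3: c -> a = ⊤ -> ½ = ½  [~⊤ | ½]
a <-> (c -> a) = ½ <-> ½ = ½
In K3ʷ: c -> a = ⊤ -> ½ = ½  [any arg is the third value ⇒ result is the third value]
a <-> (c -> a) = ½ <-> ½ = ½

½; ½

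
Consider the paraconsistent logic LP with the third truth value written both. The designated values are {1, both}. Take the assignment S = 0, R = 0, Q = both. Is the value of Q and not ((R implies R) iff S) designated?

Yes

R implies R = 0 implies 0 = 1
(R implies R) iff S = 1 iff 0 = 0
not ((R implies R) iff S) = not 0 = 1
Q and not ((R implies R) iff S) = both and 1 = both
both ∈ {1, both}.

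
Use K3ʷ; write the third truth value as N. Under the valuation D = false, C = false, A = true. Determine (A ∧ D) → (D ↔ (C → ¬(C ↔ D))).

A ∧ D = true ∧ false = false
C ↔ D = false ↔ false = true
¬(C ↔ D) = ¬true = false
C → ¬(C ↔ D) = false → false = true
D ↔ (C → ¬(C ↔ D)) = false ↔ true = false
(A ∧ D) → (D ↔ (C → ¬(C ↔ D))) = false → false = true

true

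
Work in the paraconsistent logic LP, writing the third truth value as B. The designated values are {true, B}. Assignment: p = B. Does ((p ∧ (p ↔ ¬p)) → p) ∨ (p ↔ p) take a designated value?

Yes

¬p = ¬B = B
p ↔ ¬p = B ↔ B = B
p ∧ (p ↔ ¬p) = B ∧ B = B
(p ∧ (p ↔ ¬p)) → p = B → B = B  [¬B ∨ B]
p ↔ p = B ↔ B = B
((p ∧ (p ↔ ¬p)) → p) ∨ (p ↔ p) = B ∨ B = B
B ∈ {true, B}.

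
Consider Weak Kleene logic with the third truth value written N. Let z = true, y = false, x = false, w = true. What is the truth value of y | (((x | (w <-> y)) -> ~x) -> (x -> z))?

w <-> y = true <-> false = false
x | (w <-> y) = false | false = false
~x = ~false = true
(x | (w <-> y)) -> ~x = false -> true = true
x -> z = false -> true = true
((x | (w <-> y)) -> ~x) -> (x -> z) = true -> true = true
y | (((x | (w <-> y)) -> ~x) -> (x -> z)) = false | true = true

true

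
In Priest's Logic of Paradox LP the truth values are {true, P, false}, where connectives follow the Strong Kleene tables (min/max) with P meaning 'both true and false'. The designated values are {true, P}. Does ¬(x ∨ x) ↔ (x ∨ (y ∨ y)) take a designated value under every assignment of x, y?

No

Countermodel: x=true, y=true gives false, which is not designated.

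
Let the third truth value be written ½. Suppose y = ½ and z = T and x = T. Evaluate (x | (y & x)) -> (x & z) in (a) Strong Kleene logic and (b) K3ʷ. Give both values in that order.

T; ½

In Strong Kleene logic: y & x = ½ & T = ½
x | (y & x) = T | ½ = T
x & z = T & T = T
(x | (y & x)) -> (x & z) = T -> T = T
In K3ʷ: y & x = ½ & T = ½
x | (y & x) = T | ½ = ½
x & z = T & T = T
(x | (y & x)) -> (x & z) = ½ -> T = ½
They differ because Strong Kleene logic and K3ʷ treat ½ differently under the binary connectives.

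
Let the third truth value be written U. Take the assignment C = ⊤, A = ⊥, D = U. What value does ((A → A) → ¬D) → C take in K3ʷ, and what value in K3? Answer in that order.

U; ⊤

In K3ʷ: A → A = ⊥ → ⊥ = ⊤
¬D = ¬U = U
(A → A) → ¬D = ⊤ → U = U  [any arg is the third value ⇒ result is the third value]
((A → A) → ¬D) → C = U → ⊤ = U
In K3: A → A = ⊥ → ⊥ = ⊤
¬D = ¬U = U
(A → A) → ¬D = ⊤ → U = U  [¬⊤ ∨ U]
((A → A) → ¬D) → C = U → ⊤ = ⊤
They differ because K3ʷ and K3 treat U differently under the binary connectives.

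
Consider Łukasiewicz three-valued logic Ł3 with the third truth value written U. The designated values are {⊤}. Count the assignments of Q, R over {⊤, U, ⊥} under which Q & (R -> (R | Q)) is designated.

3

Designated under: (Q=⊤, R=⊤); (Q=⊤, R=U); (Q=⊤, R=⊥).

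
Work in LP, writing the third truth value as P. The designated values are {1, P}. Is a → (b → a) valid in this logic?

Yes

Every assignment of a, b over {1, P, 0} gives a value in {1, P}.
In particular, with a=P, b=P: a → (b → a) = P.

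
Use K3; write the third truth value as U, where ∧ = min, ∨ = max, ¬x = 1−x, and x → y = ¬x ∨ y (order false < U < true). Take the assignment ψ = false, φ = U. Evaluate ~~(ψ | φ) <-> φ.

ψ | φ = false | U = U
~(ψ | φ) = ~U = U
~~(ψ | φ) = ~U = U
~~(ψ | φ) <-> φ = U <-> U = U

U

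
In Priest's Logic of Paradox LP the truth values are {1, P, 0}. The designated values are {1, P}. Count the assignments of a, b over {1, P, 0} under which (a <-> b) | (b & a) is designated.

7

Of the 9 assignments, 7 give a value in {1, P}.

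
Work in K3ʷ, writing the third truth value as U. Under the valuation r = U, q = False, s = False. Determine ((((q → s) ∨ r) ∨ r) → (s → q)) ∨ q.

U

q → s = False → False = True
(q → s) ∨ r = True ∨ U = U
((q → s) ∨ r) ∨ r = U ∨ U = U
s → q = False → False = True
(((q → s) ∨ r) ∨ r) → (s → q) = U → True = U
((((q → s) ∨ r) ∨ r) → (s → q)) ∨ q = U ∨ False = U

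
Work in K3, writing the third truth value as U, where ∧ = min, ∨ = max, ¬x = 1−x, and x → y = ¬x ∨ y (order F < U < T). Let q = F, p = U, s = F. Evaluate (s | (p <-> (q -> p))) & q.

F

q -> p = F -> U = T  [~F | U]
p <-> (q -> p) = U <-> T = U
s | (p <-> (q -> p)) = F | U = U
(s | (p <-> (q -> p))) & q = U & F = F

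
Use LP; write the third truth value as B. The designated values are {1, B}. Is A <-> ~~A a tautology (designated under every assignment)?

Every assignment of A over {1, B, 0} gives a value in {1, B}.
In particular, with A=B: A <-> ~~A = B.

Yes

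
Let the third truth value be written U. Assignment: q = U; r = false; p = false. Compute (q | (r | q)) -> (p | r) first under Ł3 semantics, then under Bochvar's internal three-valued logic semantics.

U; U

In Ł3: r | q = false | U = U
q | (r | q) = U | U = U
p | r = false | false = false
(q | (r | q)) -> (p | r) = U -> false = U  [min(1, 1−½+0)]
In Bochvar's internal three-valued logic: r | q = false | U = U
q | (r | q) = U | U = U
p | r = false | false = false
(q | (r | q)) -> (p | r) = U -> false = U  [any arg is the third value ⇒ result is the third value]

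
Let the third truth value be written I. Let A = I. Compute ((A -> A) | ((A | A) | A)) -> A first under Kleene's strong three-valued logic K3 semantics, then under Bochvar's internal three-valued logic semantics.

In Kleene's strong three-valued logic K3: A -> A = I -> I = I  [~I | I]
A | A = I | I = I
(A | A) | A = I | I = I
(A -> A) | ((A | A) | A) = I | I = I
((A -> A) | ((A | A) | A)) -> A = I -> I = I
In Bochvar's internal three-valued logic: A -> A = I -> I = I  [any arg is the third value ⇒ result is the third value]
A | A = I | I = I
(A | A) | A = I | I = I
(A -> A) | ((A | A) | A) = I | I = I
((A -> A) | ((A | A) | A)) -> A = I -> I = I

I; I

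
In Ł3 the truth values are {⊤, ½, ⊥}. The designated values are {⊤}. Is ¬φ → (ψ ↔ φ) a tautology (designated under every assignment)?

No

Countermodel: φ=⊥, ψ=⊤ gives ⊥, which is not designated.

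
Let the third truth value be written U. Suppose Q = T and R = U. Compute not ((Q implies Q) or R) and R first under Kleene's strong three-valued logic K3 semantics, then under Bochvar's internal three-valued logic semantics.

F; U

In Kleene's strong three-valued logic K3: Q implies Q = T implies T = T
(Q implies Q) or R = T or U = T
not ((Q implies Q) or R) = not T = F
not ((Q implies Q) or R) and R = F and U = F
In Bochvar's internal three-valued logic: Q implies Q = T implies T = T
(Q implies Q) or R = T or U = U
not ((Q implies Q) or R) = not U = U
not ((Q implies Q) or R) and R = U and U = U
They differ because Kleene's strong three-valued logic K3 and Bochvar's internal three-valued logic treat U differently under the binary connectives.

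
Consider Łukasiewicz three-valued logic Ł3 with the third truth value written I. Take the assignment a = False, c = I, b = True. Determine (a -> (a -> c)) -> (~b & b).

False

a -> c = False -> I = True
a -> (a -> c) = False -> True = True
~b = ~True = False
~b & b = False & True = False
(a -> (a -> c)) -> (~b & b) = True -> False = False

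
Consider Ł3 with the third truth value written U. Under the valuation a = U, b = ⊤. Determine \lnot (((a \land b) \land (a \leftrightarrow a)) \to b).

⊥

a \land b = U \land ⊤ = U
a \leftrightarrow a = U \leftrightarrow U = ⊤  [1 − |½−½|]
(a \land b) \land (a \leftrightarrow a) = U \land ⊤ = U
((a \land b) \land (a \leftrightarrow a)) \to b = U \to ⊤ = ⊤
\lnot (((a \land b) \land (a \leftrightarrow a)) \to b) = \lnot ⊤ = ⊥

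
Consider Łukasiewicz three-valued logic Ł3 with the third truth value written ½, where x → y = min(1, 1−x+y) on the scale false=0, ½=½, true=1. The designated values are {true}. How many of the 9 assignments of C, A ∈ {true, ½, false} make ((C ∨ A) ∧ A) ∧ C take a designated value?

1

Designated under: (C=true, A=true).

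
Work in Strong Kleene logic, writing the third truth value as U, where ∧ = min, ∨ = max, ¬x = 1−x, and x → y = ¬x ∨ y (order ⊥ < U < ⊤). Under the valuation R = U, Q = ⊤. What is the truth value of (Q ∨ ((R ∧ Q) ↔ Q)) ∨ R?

R ∧ Q = U ∧ ⊤ = U
(R ∧ Q) ↔ Q = U ↔ ⊤ = U
Q ∨ ((R ∧ Q) ↔ Q) = ⊤ ∨ U = ⊤
(Q ∨ ((R ∧ Q) ↔ Q)) ∨ R = ⊤ ∨ U = ⊤

⊤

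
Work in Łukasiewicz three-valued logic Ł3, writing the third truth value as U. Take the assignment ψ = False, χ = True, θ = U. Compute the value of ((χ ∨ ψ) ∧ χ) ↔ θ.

χ ∨ ψ = True ∨ False = True
(χ ∨ ψ) ∧ χ = True ∧ True = True
((χ ∨ ψ) ∧ χ) ↔ θ = True ↔ U = U  [1 − |1−½|]

U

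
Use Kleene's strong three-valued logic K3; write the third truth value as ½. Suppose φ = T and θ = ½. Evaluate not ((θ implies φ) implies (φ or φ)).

F

θ implies φ = ½ implies T = T  [not ½ or T]
φ or φ = T or T = T
(θ implies φ) implies (φ or φ) = T implies T = T
not ((θ implies φ) implies (φ or φ)) = not T = F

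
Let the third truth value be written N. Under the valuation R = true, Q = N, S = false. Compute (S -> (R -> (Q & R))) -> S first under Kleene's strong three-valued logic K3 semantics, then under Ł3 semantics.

false; false

In Kleene's strong three-valued logic K3: Q & R = N & true = N
R -> (Q & R) = true -> N = N  [~true | N]
S -> (R -> (Q & R)) = false -> N = true
(S -> (R -> (Q & R))) -> S = true -> false = false
In Ł3: Q & R = N & true = N
R -> (Q & R) = true -> N = N  [min(1, 1−1+½)]
S -> (R -> (Q & R)) = false -> N = true
(S -> (R -> (Q & R))) -> S = true -> false = false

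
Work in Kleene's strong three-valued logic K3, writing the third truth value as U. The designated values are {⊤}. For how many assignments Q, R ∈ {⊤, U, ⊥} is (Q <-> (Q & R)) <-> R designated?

Designated under: (Q=⊤, R=⊤); (Q=⊤, R=⊥); (Q=⊥, R=⊤).

3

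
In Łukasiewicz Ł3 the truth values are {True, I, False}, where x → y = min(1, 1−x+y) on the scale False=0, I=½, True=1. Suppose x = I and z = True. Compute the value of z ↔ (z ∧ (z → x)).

I

z → x = True → I = I  [min(1, 1−1+½)]
z ∧ (z → x) = True ∧ I = I
z ↔ (z ∧ (z → x)) = True ↔ I = I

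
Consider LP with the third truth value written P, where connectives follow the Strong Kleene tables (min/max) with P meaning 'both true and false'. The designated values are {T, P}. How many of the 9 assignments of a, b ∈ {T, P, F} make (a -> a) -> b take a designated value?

Of the 9 assignments, 7 give a value in {T, P}.

7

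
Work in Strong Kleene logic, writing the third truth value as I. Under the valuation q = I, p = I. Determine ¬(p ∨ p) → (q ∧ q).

I

p ∨ p = I ∨ I = I
¬(p ∨ p) = ¬I = I
q ∧ q = I ∧ I = I
¬(p ∨ p) → (q ∧ q) = I → I = I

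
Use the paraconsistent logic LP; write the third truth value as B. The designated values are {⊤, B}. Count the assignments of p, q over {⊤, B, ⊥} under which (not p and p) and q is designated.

2

Designated under: (p=B, q=⊤); (p=B, q=B).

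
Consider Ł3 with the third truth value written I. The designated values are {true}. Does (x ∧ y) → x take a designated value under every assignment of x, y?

Yes

Every assignment of x, y over {true, I, false} gives a value in {true}.
In particular, with x=I, y=I: (x ∧ y) → x = true.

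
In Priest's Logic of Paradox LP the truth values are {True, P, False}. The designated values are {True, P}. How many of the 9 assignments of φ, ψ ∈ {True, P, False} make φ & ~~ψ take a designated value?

Designated under: (φ=True, ψ=True); (φ=True, ψ=P); (φ=P, ψ=True); (φ=P, ψ=P).

4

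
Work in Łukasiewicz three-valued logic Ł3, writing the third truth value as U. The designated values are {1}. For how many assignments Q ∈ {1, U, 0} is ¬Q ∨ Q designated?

Q=1: 1 ✓
Q=U: U ·
Q=0: 1 ✓

2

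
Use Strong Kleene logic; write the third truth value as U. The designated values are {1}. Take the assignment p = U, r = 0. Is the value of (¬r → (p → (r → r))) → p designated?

¬r = ¬0 = 1
r → r = 0 → 0 = 1
p → (r → r) = U → 1 = 1
¬r → (p → (r → r)) = 1 → 1 = 1
(¬r → (p → (r → r))) → p = 1 → U = U
U ∉ {1}.

No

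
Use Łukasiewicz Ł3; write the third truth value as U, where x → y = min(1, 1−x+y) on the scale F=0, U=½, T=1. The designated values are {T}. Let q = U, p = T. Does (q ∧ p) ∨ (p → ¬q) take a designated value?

No

q ∧ p = U ∧ T = U
¬q = ¬U = U
p → ¬q = T → U = U  [min(1, 1−1+½)]
(q ∧ p) ∨ (p → ¬q) = U ∨ U = U
U ∉ {T}.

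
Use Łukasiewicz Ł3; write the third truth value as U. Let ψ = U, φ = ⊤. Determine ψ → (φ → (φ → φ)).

φ → φ = ⊤ → ⊤ = ⊤
φ → (φ → φ) = ⊤ → ⊤ = ⊤
ψ → (φ → (φ → φ)) = U → ⊤ = ⊤  [min(1, 1−½+1)]

⊤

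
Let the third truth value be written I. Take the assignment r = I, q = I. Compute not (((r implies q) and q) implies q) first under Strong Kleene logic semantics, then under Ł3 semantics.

In Strong Kleene logic: r implies q = I implies I = I  [not I or I]
(r implies q) and q = I and I = I
((r implies q) and q) implies q = I implies I = I
not (((r implies q) and q) implies q) = not I = I
In Ł3: r implies q = I implies I = true  [min(1, 1−½+½)]
(r implies q) and q = true and I = I
((r implies q) and q) implies q = I implies I = true
not (((r implies q) and q) implies q) = not true = false
They differ because Strong Kleene logic and Ł3 treat I differently under implication.

I; false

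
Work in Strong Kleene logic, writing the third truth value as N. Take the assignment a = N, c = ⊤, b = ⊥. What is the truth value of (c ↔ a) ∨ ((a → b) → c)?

⊤

c ↔ a = ⊤ ↔ N = N
a → b = N → ⊥ = N
(a → b) → c = N → ⊤ = ⊤
(c ↔ a) ∨ ((a → b) → c) = N ∨ ⊤ = ⊤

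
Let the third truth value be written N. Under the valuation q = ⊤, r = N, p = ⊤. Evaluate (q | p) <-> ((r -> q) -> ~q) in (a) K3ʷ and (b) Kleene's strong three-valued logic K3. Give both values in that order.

N; ⊥

In K3ʷ: q | p = ⊤ | ⊤ = ⊤
r -> q = N -> ⊤ = N  [any arg is the third value ⇒ result is the third value]
~q = ~⊤ = ⊥
(r -> q) -> ~q = N -> ⊥ = N
(q | p) <-> ((r -> q) -> ~q) = ⊤ <-> N = N
In Kleene's strong three-valued logic K3: q | p = ⊤ | ⊤ = ⊤
r -> q = N -> ⊤ = ⊤  [~N | ⊤]
~q = ~⊤ = ⊥
(r -> q) -> ~q = ⊤ -> ⊥ = ⊥
(q | p) <-> ((r -> q) -> ~q) = ⊤ <-> ⊥ = ⊥
They differ because K3ʷ and Kleene's strong three-valued logic K3 treat N differently under the binary connectives.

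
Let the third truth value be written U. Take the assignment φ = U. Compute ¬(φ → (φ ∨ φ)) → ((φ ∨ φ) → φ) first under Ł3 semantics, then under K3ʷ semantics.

T; U

In Ł3: φ ∨ φ = U ∨ U = U
φ → (φ ∨ φ) = U → U = T
¬(φ → (φ ∨ φ)) = ¬T = F
φ ∨ φ = U ∨ U = U
(φ ∨ φ) → φ = U → U = T
¬(φ → (φ ∨ φ)) → ((φ ∨ φ) → φ) = F → T = T
In K3ʷ: φ ∨ φ = U ∨ U = U
φ → (φ ∨ φ) = U → U = U  [any arg is the third value ⇒ result is the third value]
¬(φ → (φ ∨ φ)) = ¬U = U
φ ∨ φ = U ∨ U = U
(φ ∨ φ) → φ = U → U = U
¬(φ → (φ ∨ φ)) → ((φ ∨ φ) → φ) = U → U = U
They differ because Ł3 and K3ʷ treat U differently under the binary connectives.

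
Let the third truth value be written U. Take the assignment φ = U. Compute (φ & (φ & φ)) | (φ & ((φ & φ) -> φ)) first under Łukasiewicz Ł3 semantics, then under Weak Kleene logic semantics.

U; U

In Łukasiewicz Ł3: φ & φ = U & U = U
φ & (φ & φ) = U & U = U
φ & φ = U & U = U
(φ & φ) -> φ = U -> U = T  [min(1, 1−½+½)]
φ & ((φ & φ) -> φ) = U & T = U
(φ & (φ & φ)) | (φ & ((φ & φ) -> φ)) = U | U = U
In Weak Kleene logic: φ & φ = U & U = U
φ & (φ & φ) = U & U = U
φ & φ = U & U = U
(φ & φ) -> φ = U -> U = U  [any arg is the third value ⇒ result is the third value]
φ & ((φ & φ) -> φ) = U & U = U
(φ & (φ & φ)) | (φ & ((φ & φ) -> φ)) = U | U = U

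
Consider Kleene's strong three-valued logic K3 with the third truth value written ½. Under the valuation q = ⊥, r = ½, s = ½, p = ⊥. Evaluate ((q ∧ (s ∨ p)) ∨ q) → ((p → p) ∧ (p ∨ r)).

⊤

s ∨ p = ½ ∨ ⊥ = ½
q ∧ (s ∨ p) = ⊥ ∧ ½ = ⊥
(q ∧ (s ∨ p)) ∨ q = ⊥ ∨ ⊥ = ⊥
p → p = ⊥ → ⊥ = ⊤
p ∨ r = ⊥ ∨ ½ = ½
(p → p) ∧ (p ∨ r) = ⊤ ∧ ½ = ½
((q ∧ (s ∨ p)) ∨ q) → ((p → p) ∧ (p ∨ r)) = ⊥ → ½ = ⊤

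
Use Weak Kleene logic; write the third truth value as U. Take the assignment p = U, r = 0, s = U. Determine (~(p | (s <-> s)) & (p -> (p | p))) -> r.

s <-> s = U <-> U = U
p | (s <-> s) = U | U = U
~(p | (s <-> s)) = ~U = U
p | p = U | U = U
p -> (p | p) = U -> U = U  [any arg is the third value ⇒ result is the third value]
~(p | (s <-> s)) & (p -> (p | p)) = U & U = U
(~(p | (s <-> s)) & (p -> (p | p))) -> r = U -> 0 = U

U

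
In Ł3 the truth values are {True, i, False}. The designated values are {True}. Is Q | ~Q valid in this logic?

Countermodel: Q=i gives i, which is not designated.

No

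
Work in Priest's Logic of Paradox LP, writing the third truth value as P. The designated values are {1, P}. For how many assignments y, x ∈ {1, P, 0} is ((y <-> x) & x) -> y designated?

Of the 9 assignments, 9 give a value in {1, P}.

9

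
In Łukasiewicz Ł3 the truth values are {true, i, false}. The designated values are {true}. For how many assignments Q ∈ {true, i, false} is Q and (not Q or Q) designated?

Q=true: true ✓
Q=i: i ·
Q=false: false ·

1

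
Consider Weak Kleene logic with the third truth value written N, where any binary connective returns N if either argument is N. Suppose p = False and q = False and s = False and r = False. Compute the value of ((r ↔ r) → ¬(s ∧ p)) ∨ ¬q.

True

r ↔ r = False ↔ False = True
s ∧ p = False ∧ False = False
¬(s ∧ p) = ¬False = True
(r ↔ r) → ¬(s ∧ p) = True → True = True
¬q = ¬False = True
((r ↔ r) → ¬(s ∧ p)) ∨ ¬q = True ∨ True = True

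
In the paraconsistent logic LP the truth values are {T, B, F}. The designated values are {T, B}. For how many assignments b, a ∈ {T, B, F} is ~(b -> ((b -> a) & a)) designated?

Designated under: (b=T, a=B); (b=T, a=F); (b=B, a=B); (b=B, a=F).

4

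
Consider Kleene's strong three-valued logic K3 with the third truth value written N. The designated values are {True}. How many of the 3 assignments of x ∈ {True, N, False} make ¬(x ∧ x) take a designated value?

1

x=True: False ·
x=N: N ·
x=False: True ✓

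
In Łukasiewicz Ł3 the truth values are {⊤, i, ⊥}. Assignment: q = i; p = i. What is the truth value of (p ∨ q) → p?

p ∨ q = i ∨ i = i
(p ∨ q) → p = i → i = ⊤  [min(1, 1−½+½)]

⊤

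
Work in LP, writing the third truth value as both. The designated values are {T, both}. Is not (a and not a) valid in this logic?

Yes

Every assignment of a over {T, both, F} gives a value in {T, both}.
In particular, with a=both: not (a and not a) = both.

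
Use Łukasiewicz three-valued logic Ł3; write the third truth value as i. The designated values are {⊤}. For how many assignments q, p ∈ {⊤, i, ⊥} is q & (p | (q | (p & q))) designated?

3

Designated under: (q=⊤, p=⊤); (q=⊤, p=i); (q=⊤, p=⊥).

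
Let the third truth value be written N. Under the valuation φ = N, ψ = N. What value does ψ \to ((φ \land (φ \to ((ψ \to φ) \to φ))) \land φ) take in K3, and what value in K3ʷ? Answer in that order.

In K3: ψ \to φ = N \to N = N  [\lnot N \lor N]
(ψ \to φ) \to φ = N \to N = N
φ \to ((ψ \to φ) \to φ) = N \to N = N
φ \land (φ \to ((ψ \to φ) \to φ)) = N \land N = N
(φ \land (φ \to ((ψ \to φ) \to φ))) \land φ = N \land N = N
ψ \to ((φ \land (φ \to ((ψ \to φ) \to φ))) \land φ) = N \to N = N
In K3ʷ: ψ \to φ = N \to N = N
(ψ \to φ) \to φ = N \to N = N
φ \to ((ψ \to φ) \to φ) = N \to N = N
φ \land (φ \to ((ψ \to φ) \to φ)) = N \land N = N
(φ \land (φ \to ((ψ \to φ) \to φ))) \land φ = N \land N = N
ψ \to ((φ \land (φ \to ((ψ \to φ) \to φ))) \land φ) = N \to N = N

N; N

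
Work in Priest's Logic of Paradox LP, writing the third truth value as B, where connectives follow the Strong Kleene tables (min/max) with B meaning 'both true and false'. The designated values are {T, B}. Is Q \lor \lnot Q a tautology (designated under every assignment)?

Every assignment of Q over {T, B, F} gives a value in {T, B}.
In particular, with Q=B: Q \lor \lnot Q = B.

Yes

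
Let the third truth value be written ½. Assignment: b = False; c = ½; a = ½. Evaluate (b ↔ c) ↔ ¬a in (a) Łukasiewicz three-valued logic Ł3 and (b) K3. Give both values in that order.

True; ½

In Łukasiewicz three-valued logic Ł3: b ↔ c = False ↔ ½ = ½  [1 − |0−½|]
¬a = ¬½ = ½
(b ↔ c) ↔ ¬a = ½ ↔ ½ = True
In K3: b ↔ c = False ↔ ½ = ½
¬a = ¬½ = ½
(b ↔ c) ↔ ¬a = ½ ↔ ½ = ½
They differ because Łukasiewicz three-valued logic Ł3 and K3 treat ½ differently under implication.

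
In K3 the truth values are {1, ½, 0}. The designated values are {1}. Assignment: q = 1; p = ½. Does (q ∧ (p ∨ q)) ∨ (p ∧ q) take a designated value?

p ∨ q = ½ ∨ 1 = 1
q ∧ (p ∨ q) = 1 ∧ 1 = 1
p ∧ q = ½ ∧ 1 = ½
(q ∧ (p ∨ q)) ∨ (p ∧ q) = 1 ∨ ½ = 1
1 ∈ {1}.

Yes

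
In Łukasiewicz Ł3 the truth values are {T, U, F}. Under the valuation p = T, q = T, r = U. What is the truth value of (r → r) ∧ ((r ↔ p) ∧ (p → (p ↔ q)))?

r → r = U → U = T  [min(1, 1−½+½)]
r ↔ p = U ↔ T = U
p ↔ q = T ↔ T = T
p → (p ↔ q) = T → T = T
(r ↔ p) ∧ (p → (p ↔ q)) = U ∧ T = U
(r → r) ∧ ((r ↔ p) ∧ (p → (p ↔ q))) = T ∧ U = U

U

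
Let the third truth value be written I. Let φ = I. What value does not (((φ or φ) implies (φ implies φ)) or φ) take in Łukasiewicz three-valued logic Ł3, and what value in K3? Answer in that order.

0; I

In Łukasiewicz three-valued logic Ł3: φ or φ = I or I = I
φ implies φ = I implies I = 1  [min(1, 1−½+½)]
(φ or φ) implies (φ implies φ) = I implies 1 = 1
((φ or φ) implies (φ implies φ)) or φ = 1 or I = 1
not (((φ or φ) implies (φ implies φ)) or φ) = not 1 = 0
In K3: φ or φ = I or I = I
φ implies φ = I implies I = I  [not I or I]
(φ or φ) implies (φ implies φ) = I implies I = I
((φ or φ) implies (φ implies φ)) or φ = I or I = I
not (((φ or φ) implies (φ implies φ)) or φ) = not I = I
They differ because Łukasiewicz three-valued logic Ł3 and K3 treat I differently under implication.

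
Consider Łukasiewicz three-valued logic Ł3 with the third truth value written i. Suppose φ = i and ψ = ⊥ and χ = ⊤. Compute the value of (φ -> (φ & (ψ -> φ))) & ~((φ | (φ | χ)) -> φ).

ψ -> φ = ⊥ -> i = ⊤  [min(1, 1−0+½)]
φ & (ψ -> φ) = i & ⊤ = i
φ -> (φ & (ψ -> φ)) = i -> i = ⊤
φ | χ = i | ⊤ = ⊤
φ | (φ | χ) = i | ⊤ = ⊤
(φ | (φ | χ)) -> φ = ⊤ -> i = i
~((φ | (φ | χ)) -> φ) = ~i = i
(φ -> (φ & (ψ -> φ))) & ~((φ | (φ | χ)) -> φ) = ⊤ & i = i

i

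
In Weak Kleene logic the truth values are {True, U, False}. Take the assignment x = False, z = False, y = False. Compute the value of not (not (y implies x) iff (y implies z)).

True

y implies x = False implies False = True
not (y implies x) = not True = False
y implies z = False implies False = True
not (y implies x) iff (y implies z) = False iff True = False
not (not (y implies x) iff (y implies z)) = not False = True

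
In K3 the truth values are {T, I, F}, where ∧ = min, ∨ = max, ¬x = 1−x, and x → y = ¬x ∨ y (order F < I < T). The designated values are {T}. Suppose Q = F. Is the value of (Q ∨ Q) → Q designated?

Q ∨ Q = F ∨ F = F
(Q ∨ Q) → Q = F → F = T
T ∈ {T}.

Yes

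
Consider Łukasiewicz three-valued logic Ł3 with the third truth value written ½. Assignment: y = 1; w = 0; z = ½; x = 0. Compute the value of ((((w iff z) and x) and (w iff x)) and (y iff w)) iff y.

w iff z = 0 iff ½ = ½  [1 − |0−½|]
(w iff z) and x = ½ and 0 = 0
w iff x = 0 iff 0 = 1
((w iff z) and x) and (w iff x) = 0 and 1 = 0
y iff w = 1 iff 0 = 0
(((w iff z) and x) and (w iff x)) and (y iff w) = 0 and 0 = 0
((((w iff z) and x) and (w iff x)) and (y iff w)) iff y = 0 iff 1 = 0

0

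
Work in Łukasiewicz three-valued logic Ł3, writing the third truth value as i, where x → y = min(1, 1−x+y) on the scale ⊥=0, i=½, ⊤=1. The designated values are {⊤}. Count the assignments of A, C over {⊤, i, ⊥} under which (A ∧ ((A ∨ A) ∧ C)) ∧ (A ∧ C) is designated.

Designated under: (A=⊤, C=⊤).

1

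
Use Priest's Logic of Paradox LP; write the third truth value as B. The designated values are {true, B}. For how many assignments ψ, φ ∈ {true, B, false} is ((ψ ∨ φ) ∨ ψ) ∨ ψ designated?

8

Of the 9 assignments, 8 give a value in {true, B}.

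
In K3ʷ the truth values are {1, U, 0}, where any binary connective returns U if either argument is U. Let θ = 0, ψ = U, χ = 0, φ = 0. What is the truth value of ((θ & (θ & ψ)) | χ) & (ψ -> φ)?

θ & ψ = 0 & U = U
θ & (θ & ψ) = 0 & U = U
(θ & (θ & ψ)) | χ = U | 0 = U
ψ -> φ = U -> 0 = U
((θ & (θ & ψ)) | χ) & (ψ -> φ) = U & U = U

U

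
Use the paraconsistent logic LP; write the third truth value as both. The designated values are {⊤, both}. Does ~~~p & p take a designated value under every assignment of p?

No

Countermodel: p=⊤ gives ⊥, which is not designated.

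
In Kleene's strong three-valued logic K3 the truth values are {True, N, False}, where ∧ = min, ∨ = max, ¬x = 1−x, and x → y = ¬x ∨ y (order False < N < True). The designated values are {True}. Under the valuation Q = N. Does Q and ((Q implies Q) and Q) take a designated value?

No

Q implies Q = N implies N = N  [not N or N]
(Q implies Q) and Q = N and N = N
Q and ((Q implies Q) and Q) = N and N = N
N ∉ {True}.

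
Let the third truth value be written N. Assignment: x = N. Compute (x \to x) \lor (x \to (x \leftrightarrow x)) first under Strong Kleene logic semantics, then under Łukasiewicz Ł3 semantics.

N; 1

In Strong Kleene logic: x \to x = N \to N = N
x \leftrightarrow x = N \leftrightarrow N = N
x \to (x \leftrightarrow x) = N \to N = N
(x \to x) \lor (x \to (x \leftrightarrow x)) = N \lor N = N
In Łukasiewicz Ł3: x \to x = N \to N = 1  [min(1, 1−½+½)]
x \leftrightarrow x = N \leftrightarrow N = 1
x \to (x \leftrightarrow x) = N \to 1 = 1
(x \to x) \lor (x \to (x \leftrightarrow x)) = 1 \lor 1 = 1
They differ because Strong Kleene logic and Łukasiewicz Ł3 treat N differently under implication.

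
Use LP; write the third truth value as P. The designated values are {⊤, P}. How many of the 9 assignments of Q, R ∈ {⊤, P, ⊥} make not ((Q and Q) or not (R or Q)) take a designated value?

5

Of the 9 assignments, 5 give a value in {⊤, P}.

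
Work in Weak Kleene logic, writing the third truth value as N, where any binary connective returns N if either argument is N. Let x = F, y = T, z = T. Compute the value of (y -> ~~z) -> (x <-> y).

F

~z = ~T = F
~~z = ~F = T
y -> ~~z = T -> T = T
x <-> y = F <-> T = F
(y -> ~~z) -> (x <-> y) = T -> F = F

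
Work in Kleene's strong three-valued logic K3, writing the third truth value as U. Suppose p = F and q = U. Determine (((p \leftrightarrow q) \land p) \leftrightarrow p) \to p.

F

p \leftrightarrow q = F \leftrightarrow U = U
(p \leftrightarrow q) \land p = U \land F = F
((p \leftrightarrow q) \land p) \leftrightarrow p = F \leftrightarrow F = T
(((p \leftrightarrow q) \land p) \leftrightarrow p) \to p = T \to F = F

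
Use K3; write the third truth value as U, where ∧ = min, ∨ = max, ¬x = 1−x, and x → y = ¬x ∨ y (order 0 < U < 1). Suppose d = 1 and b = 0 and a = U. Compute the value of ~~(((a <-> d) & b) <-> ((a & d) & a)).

U

a <-> d = U <-> 1 = U
(a <-> d) & b = U & 0 = 0
a & d = U & 1 = U
(a & d) & a = U & U = U
((a <-> d) & b) <-> ((a & d) & a) = 0 <-> U = U
~(((a <-> d) & b) <-> ((a & d) & a)) = ~U = U
~~(((a <-> d) & b) <-> ((a & d) & a)) = ~U = U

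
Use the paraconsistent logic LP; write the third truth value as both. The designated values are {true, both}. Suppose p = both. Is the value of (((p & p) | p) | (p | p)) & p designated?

p & p = both & both = both
(p & p) | p = both | both = both
p | p = both | both = both
((p & p) | p) | (p | p) = both | both = both
(((p & p) | p) | (p | p)) & p = both & both = both
both ∈ {true, both}.

Yes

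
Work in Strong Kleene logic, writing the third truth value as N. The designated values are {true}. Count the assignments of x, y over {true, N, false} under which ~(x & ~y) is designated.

5

Of the 9 assignments, 5 give a value in {true}.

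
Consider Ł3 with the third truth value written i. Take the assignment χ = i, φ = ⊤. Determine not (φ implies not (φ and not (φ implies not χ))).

i

not χ = not i = i
φ implies not χ = ⊤ implies i = i  [min(1, 1−1+½)]
not (φ implies not χ) = not i = i
φ and not (φ implies not χ) = ⊤ and i = i
not (φ and not (φ implies not χ)) = not i = i
φ implies not (φ and not (φ implies not χ)) = ⊤ implies i = i
not (φ implies not (φ and not (φ implies not χ))) = not i = i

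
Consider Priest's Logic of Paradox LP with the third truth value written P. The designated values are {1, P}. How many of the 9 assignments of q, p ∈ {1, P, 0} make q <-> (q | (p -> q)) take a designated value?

8

Of the 9 assignments, 8 give a value in {1, P}.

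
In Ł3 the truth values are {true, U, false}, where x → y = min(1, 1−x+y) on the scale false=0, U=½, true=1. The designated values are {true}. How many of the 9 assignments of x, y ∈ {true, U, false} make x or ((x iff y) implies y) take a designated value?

6

Of the 9 assignments, 6 give a value in {true}.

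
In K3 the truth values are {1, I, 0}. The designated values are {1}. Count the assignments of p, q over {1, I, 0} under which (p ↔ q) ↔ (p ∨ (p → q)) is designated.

Designated under: (p=1, q=1); (p=0, q=0).

2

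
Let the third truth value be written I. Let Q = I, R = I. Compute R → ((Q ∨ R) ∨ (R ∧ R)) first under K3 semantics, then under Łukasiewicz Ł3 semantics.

In K3: Q ∨ R = I ∨ I = I
R ∧ R = I ∧ I = I
(Q ∨ R) ∨ (R ∧ R) = I ∨ I = I
R → ((Q ∨ R) ∨ (R ∧ R)) = I → I = I  [¬I ∨ I]
In Łukasiewicz Ł3: Q ∨ R = I ∨ I = I
R ∧ R = I ∧ I = I
(Q ∨ R) ∨ (R ∧ R) = I ∨ I = I
R → ((Q ∨ R) ∨ (R ∧ R)) = I → I = true  [min(1, 1−½+½)]
They differ because K3 and Łukasiewicz Ł3 treat I differently under implication.

I; true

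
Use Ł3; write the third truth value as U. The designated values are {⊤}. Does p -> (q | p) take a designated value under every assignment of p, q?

Every assignment of p, q over {⊤, U, ⊥} gives a value in {⊤}.
In particular, with p=U, q=U: p -> (q | p) = ⊤.

Yes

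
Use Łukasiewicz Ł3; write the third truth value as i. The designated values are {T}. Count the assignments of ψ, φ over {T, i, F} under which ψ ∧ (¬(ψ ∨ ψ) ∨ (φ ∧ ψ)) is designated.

1

Designated under: (ψ=T, φ=T).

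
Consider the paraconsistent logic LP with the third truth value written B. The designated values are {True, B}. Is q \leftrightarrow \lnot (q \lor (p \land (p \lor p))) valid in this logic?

Countermodel: q=True, p=True gives False, which is not designated.

No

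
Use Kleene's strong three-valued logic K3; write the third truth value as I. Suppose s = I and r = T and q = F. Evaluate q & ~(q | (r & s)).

r & s = T & I = I
q | (r & s) = F | I = I
~(q | (r & s)) = ~I = I
q & ~(q | (r & s)) = F & I = F

F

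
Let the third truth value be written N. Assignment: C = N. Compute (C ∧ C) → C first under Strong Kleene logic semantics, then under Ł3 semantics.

In Strong Kleene logic: C ∧ C = N ∧ N = N
(C ∧ C) → C = N → N = N  [¬N ∨ N]
In Ł3: C ∧ C = N ∧ N = N
(C ∧ C) → C = N → N = 1  [min(1, 1−½+½)]
They differ because Strong Kleene logic and Ł3 treat N differently under implication.

N; 1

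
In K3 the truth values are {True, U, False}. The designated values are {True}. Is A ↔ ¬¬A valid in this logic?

No

Countermodel: A=U gives U, which is not designated.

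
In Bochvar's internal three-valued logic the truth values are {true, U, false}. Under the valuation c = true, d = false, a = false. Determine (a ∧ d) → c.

true

a ∧ d = false ∧ false = false
(a ∧ d) → c = false → true = true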